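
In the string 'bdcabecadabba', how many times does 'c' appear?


Scanning 'bdcabecadabba' for 'c':
  Position 2: 'c' -> MATCH (count: 1)
  Position 6: 'c' -> MATCH (count: 2)
Total occurrences of 'c': 2

2


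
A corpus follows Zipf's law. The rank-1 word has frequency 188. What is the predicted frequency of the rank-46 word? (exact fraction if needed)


Zipf's law: freq(rank) = f1 / rank
f1 = 188, rank = 46
freq = 188 / 46
GCD(188, 46) = 2
Simplified: 94/23

94/23


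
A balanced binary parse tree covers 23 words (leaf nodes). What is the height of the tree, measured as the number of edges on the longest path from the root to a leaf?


In a balanced binary tree with n leaves the deepest leaf is ceil(log2(n)) edges below the root.
log2(23) = 4.5236
ceil(4.5236) = 5
height (edges) = 5

5


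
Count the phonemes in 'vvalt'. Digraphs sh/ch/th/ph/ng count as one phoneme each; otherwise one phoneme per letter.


Parsing 'vvalt' greedily, digraphs first:
  'v' -> consonant phoneme (phonemes so far: 1)
  'v' -> consonant phoneme (phonemes so far: 2)
  'a' -> vowel phoneme (phonemes so far: 3)
  'l' -> consonant phoneme (phonemes so far: 4)
  't' -> consonant phoneme (phonemes so far: 5)
Total phonemes: 5

5


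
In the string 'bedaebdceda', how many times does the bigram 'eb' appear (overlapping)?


Scanning 'bedaebdceda' for bigram 'eb':
  Position 0: 'be' -> no
  Position 1: 'ed' -> no
  Position 2: 'da' -> no
  Position 3: 'ae' -> no
  Position 4: 'eb' -> MATCH
  Position 5: 'bd' -> no
  Position 6: 'dc' -> no
  Position 7: 'ce' -> no
  Position 8: 'ed' -> no
  Position 9: 'da' -> no
Total matches: 1

1


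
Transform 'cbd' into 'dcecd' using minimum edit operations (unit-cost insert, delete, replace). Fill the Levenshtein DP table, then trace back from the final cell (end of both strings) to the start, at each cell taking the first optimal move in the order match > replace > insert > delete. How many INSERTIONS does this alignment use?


Edit distance = 3. Backtracking from cell (3, 5) with preference match > replace > insert > delete,
then listing the resulting alignment 'cbd' -> 'dcecd' left to right:
  Step 1: insert 'd' [insertion #1]
  Step 2: keep 'c'
  Step 3: insert 'e' [insertion #2]
  Step 4: replace b->c
  Step 5: keep 'd'
Total insertions: 2

2


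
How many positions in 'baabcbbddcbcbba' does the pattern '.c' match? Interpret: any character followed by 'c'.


Pattern: .c means any character followed by 'c'.
Scanning 'baabcbbddcbcbba' position-by-position:
  Pos 0: window 'ba' -> no
  Pos 1: window 'aa' -> no
  Pos 2: window 'ab' -> no
  Pos 3: window 'bc' -> MATCH
  Pos 4: window 'cb' -> no
  Pos 5: window 'bb' -> no
  Pos 6: window 'bd' -> no
  Pos 7: window 'dd' -> no
  Pos 8: window 'dc' -> MATCH
  Pos 9: window 'cb' -> no
  Pos 10: window 'bc' -> MATCH
  Pos 11: window 'cb' -> no
  Pos 12: window 'bb' -> no
  Pos 13: window 'ba' -> no
  Pos 14: window 'a' -> no
Total matches: 3

3


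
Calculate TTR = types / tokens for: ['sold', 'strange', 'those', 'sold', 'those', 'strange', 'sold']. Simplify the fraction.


Tokens: 7
Unique types: ('sold', 'strange', 'those') = 3
TTR = 3/7
Already in lowest terms.

3/7


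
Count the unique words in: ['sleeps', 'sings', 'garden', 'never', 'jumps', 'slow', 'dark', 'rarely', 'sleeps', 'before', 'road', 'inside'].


Listing all tokens and tracking unique types:
  Token 1: 'sleeps' -> NEW (unique so far: 1)
  Token 2: 'sings' -> NEW (unique so far: 2)
  Token 3: 'garden' -> NEW (unique so far: 3)
  Token 4: 'never' -> NEW (unique so far: 4)
  Token 5: 'jumps' -> NEW (unique so far: 5)
  Token 6: 'slow' -> NEW (unique so far: 6)
  Token 7: 'dark' -> NEW (unique so far: 7)
  Token 8: 'rarely' -> NEW (unique so far: 8)
  Token 9: 'sleeps' -> duplicate (unique so far: 8)
  Token 10: 'before' -> NEW (unique so far: 9)
  Token 11: 'road' -> NEW (unique so far: 10)
  Token 12: 'inside' -> NEW (unique so far: 11)
Unique types: ('before', 'dark', 'garden', 'inside', 'jumps', 'never', 'rarely', 'road', 'sings', 'sleeps', 'slow')
Vocabulary size: 11

11


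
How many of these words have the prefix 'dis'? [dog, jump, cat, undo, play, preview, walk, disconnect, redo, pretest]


Checking each word for prefix 'dis':
  'dog' -> no (count: 0)
  'jump' -> no (count: 0)
  'cat' -> no (count: 0)
  'undo' -> no (count: 0)
  'play' -> no (count: 0)
  'preview' -> no (count: 0)
  'walk' -> no (count: 0)
  'disconnect' -> YES, starts with 'dis' (count: 1)
  'redo' -> no (count: 1)
  'pretest' -> no (count: 1)
Total with prefix 'dis': 1

1


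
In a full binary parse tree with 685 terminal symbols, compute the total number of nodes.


Leaf nodes (terminals): 685
Internal nodes = n - 1 = 685 - 1 = 684
Total = leaves + internal = 685 + 684 = 1369

1369


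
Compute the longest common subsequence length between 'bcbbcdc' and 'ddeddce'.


DP table for LCS of 'bcbbcdc' and 'ddeddce':
       d  d  e  d  d  c  e
    0  0  0  0  0  0  0  0
  b 0  0  0  0  0  0  0  0
  c 0  0  0  0  0  0  1  1
  b 0  0  0  0  0  0  1  1
  b 0  0  0  0  0  0  1  1
  c 0  0  0  0  0  0  1  1
  d 0  1  1  1  1  1  1  1
  c 0  1  1  1  1  1  2  2
LCS: 'dc'
LCS length = 2

2


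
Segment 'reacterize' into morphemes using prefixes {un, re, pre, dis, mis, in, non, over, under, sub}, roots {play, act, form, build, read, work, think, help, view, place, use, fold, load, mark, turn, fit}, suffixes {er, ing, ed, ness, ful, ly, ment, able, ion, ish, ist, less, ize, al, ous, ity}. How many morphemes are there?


Segmenting 'reacterize' against the inventory:
  're' -> prefix (morpheme 1)
  'act' -> root (morpheme 2)
  'er' -> suffix (morpheme 3)
  'ize' -> suffix (morpheme 4)
Total morphemes: 4

4


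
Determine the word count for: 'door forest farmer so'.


Counting words by splitting on spaces:
  Word 1: 'door'
  Word 2: 'forest'
  Word 3: 'farmer'
  Word 4: 'so'
Total words: 4

4


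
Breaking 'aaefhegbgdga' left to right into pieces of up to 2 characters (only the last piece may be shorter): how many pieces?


'aaefhegbgdga' has 12 characters.
Chunking with max size 2:
  Chunk 1: 'aa' (positions 0-1)
  Chunk 2: 'ef' (positions 2-3)
  Chunk 3: 'he' (positions 4-5)
  Chunk 4: 'gb' (positions 6-7)
  Chunk 5: 'gd' (positions 8-9)
  Chunk 6: 'ga' (positions 10-11)
Total chunks: ceil(12 / 2) = 6

6


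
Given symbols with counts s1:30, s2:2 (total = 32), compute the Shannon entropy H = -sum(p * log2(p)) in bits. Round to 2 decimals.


Computing entropy H = -sum(p_i * log2(p_i)):
  s1: p = 30/32 = 0.9375, -p*log2(p) = 0.0873
  s2: p = 2/32 = 0.0625, -p*log2(p) = 0.2500
H = sum of terms = 0.3373
Rounded to 2 decimals: 0.34

0.34


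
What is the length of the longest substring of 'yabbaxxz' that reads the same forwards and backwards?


Scanning 'yabbaxxz' for palindromic substrings.
Substring at positions 1-4: 'abba'.
Check: reverse('abba') = 'abba' -> palindrome confirmed.
Neighbouring characters ('y' / 'x') break symmetry, so it cannot extend further.
No longer palindromic substring exists; longest length = 4

4


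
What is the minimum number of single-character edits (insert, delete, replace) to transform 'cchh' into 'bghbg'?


Building DP table for s1='cchh' (len 4) and s2='bghbg' (len 5):
       b  g  h  b  g
    0  1  2  3  4  5
  c 1  1  2  3  4  5
  c 2  2  2  3  4  5
  h 3  3  3  2  3  4
  h 4  4  4  3  3  4
Edit distance = dp[4][5] = 4

4


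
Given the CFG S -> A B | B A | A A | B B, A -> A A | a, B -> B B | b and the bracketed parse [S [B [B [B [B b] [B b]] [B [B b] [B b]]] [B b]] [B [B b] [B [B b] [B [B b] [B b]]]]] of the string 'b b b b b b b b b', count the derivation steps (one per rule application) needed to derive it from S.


Every bracketed nonterminal node [X ...] in the tree is produced by exactly one rule application.
Reading the tree off as a leftmost derivation:
  Step 1: S  =>  B B   (applied S -> B B)
  Step 2: B B  =>  B B B   (applied B -> B B)
  Step 3: B B B  =>  B B B B   (applied B -> B B)
  Step 4: B B B B  =>  B B B B B   (applied B -> B B)
  Step 5: B B B B B  =>  b B B B B   (applied B -> b)
  Step 6: b B B B B  =>  b b B B B   (applied B -> b)
  Step 7: b b B B B  =>  b b B B B B   (applied B -> B B)
  Step 8: b b B B B B  =>  b b b B B B   (applied B -> b)
  Step 9: b b b B B B  =>  b b b b B B   (applied B -> b)
  Step 10: b b b b B B  =>  b b b b b B   (applied B -> b)
  Step 11: b b b b b B  =>  b b b b b B B   (applied B -> B B)
  Step 12: b b b b b B B  =>  b b b b b b B   (applied B -> b)
  Step 13: b b b b b b B  =>  b b b b b b B B   (applied B -> B B)
  Step 14: b b b b b b B B  =>  b b b b b b b B   (applied B -> b)
  Step 15: b b b b b b b B  =>  b b b b b b b B B   (applied B -> B B)
  Step 16: b b b b b b b B B  =>  b b b b b b b b B   (applied B -> b)
  Step 17: b b b b b b b b B  =>  b b b b b b b b b   (applied B -> b)
Final yield: b b b b b b b b b
Total rewrite steps: 17

17


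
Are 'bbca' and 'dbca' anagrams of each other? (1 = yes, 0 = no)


Sort characters of 'bbca': 'abbc'
Sort characters of 'dbca': 'abcd'
Sorted forms differ -> they are NOT anagrams
Result: 0

0


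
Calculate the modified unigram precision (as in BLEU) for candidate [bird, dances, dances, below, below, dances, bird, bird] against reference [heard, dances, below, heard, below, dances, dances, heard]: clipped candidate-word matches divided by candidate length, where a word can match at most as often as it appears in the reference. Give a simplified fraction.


Reference word counts: {'below': 2, 'dances': 3, 'heard': 3}
Checking each candidate word (with clipping):
  'bird' -> not in reference -> no match (matches: 0)
  'dances' -> in reference (ref count 3, used 1/3) -> match (matches: 1)
  'dances' -> in reference (ref count 3, used 2/3) -> match (matches: 2)
  'below' -> in reference (ref count 2, used 1/2) -> match (matches: 3)
  'below' -> in reference (ref count 2, used 2/2) -> match (matches: 4)
  'dances' -> in reference (ref count 3, used 3/3) -> match (matches: 5)
  'bird' -> not in reference -> no match (matches: 5)
  'bird' -> not in reference -> no match (matches: 5)
Clipped matches: 5, Candidate length: 8
Precision = 5/8

5/8


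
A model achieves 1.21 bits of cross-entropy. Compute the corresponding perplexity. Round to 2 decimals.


Perplexity formula: PP = 2^H
H = 1.21
PP = 2^1.21
Decompose: 2^1.21 = 2^1 * 2^0.21
2^1 = 2, 2^0.21 ~ 1.1566882
PP ~ 2 * 1.1566882 = 2.3133764
Rounded to 2 decimals: 2.31

2.31


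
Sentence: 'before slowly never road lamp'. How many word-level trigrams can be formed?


Word trigrams from [5] words:
  Trigram 1: (before slowly never)
  Trigram 2: (slowly never road)
  Trigram 3: (never road lamp)
Total word trigrams: 5 - 2 = 3

3


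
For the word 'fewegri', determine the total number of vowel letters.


Scanning each character of 'fewegri':
  Position 1: 'f' -> consonant (running count: 0)
  Position 2: 'e' -> vowel (running count: 1)
  Position 3: 'w' -> consonant (running count: 1)
  Position 4: 'e' -> vowel (running count: 2)
  Position 5: 'g' -> consonant (running count: 2)
  Position 6: 'r' -> consonant (running count: 2)
  Position 7: 'i' -> vowel (running count: 3)
Total vowels: 3

3


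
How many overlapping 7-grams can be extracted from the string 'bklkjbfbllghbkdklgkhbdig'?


String 'bklkjbfbllghbkdklgkhbdig' has length L = 24.
Number of overlapping n-grams = L - n + 1
Substituting: 24 - 7 + 1 = 18

18


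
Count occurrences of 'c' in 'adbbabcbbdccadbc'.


Scanning 'adbbabcbbdccadbc' for 'c':
  Position 6: 'c' -> MATCH (count: 1)
  Position 10: 'c' -> MATCH (count: 2)
  Position 11: 'c' -> MATCH (count: 3)
  Position 15: 'c' -> MATCH (count: 4)
Total occurrences of 'c': 4

4


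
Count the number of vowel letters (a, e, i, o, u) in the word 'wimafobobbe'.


Scanning each character of 'wimafobobbe':
  Position 1: 'w' -> consonant (running count: 0)
  Position 2: 'i' -> vowel (running count: 1)
  Position 3: 'm' -> consonant (running count: 1)
  Position 4: 'a' -> vowel (running count: 2)
  Position 5: 'f' -> consonant (running count: 2)
  Position 6: 'o' -> vowel (running count: 3)
  Position 7: 'b' -> consonant (running count: 3)
  Position 8: 'o' -> vowel (running count: 4)
  Position 9: 'b' -> consonant (running count: 4)
  Position 10: 'b' -> consonant (running count: 4)
  Position 11: 'e' -> vowel (running count: 5)
Total vowels: 5

5


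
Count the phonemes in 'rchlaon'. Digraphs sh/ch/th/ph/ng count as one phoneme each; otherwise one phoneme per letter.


Parsing 'rchlaon' greedily, digraphs first:
  'r' -> consonant phoneme (phonemes so far: 1)
  'ch' -> digraph (1 consonant phoneme) (phonemes so far: 2)
  'l' -> consonant phoneme (phonemes so far: 3)
  'a' -> vowel phoneme (phonemes so far: 4)
  'o' -> vowel phoneme (phonemes so far: 5)
  'n' -> consonant phoneme (phonemes so far: 6)
Total phonemes: 6

6


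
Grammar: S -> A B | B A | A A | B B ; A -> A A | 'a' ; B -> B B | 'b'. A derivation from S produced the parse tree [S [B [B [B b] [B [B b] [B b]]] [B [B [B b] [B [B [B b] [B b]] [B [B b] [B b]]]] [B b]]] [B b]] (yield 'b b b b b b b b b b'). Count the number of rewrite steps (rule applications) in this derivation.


Every bracketed nonterminal node [X ...] in the tree is produced by exactly one rule application.
Reading the tree off as a leftmost derivation:
  Step 1: S  =>  B B   (applied S -> B B)
  Step 2: B B  =>  B B B   (applied B -> B B)
  Step 3: B B B  =>  B B B B   (applied B -> B B)
  Step 4: B B B B  =>  b B B B   (applied B -> b)
  Step 5: b B B B  =>  b B B B B   (applied B -> B B)
  Step 6: b B B B B  =>  b b B B B   (applied B -> b)
  Step 7: b b B B B  =>  b b b B B   (applied B -> b)
  Step 8: b b b B B  =>  b b b B B B   (applied B -> B B)
  Step 9: b b b B B B  =>  b b b B B B B   (applied B -> B B)
  Step 10: b b b B B B B  =>  b b b b B B B   (applied B -> b)
  Step 11: b b b b B B B  =>  b b b b B B B B   (applied B -> B B)
  Step 12: b b b b B B B B  =>  b b b b B B B B B   (applied B -> B B)
  Step 13: b b b b B B B B B  =>  b b b b b B B B B   (applied B -> b)
  Step 14: b b b b b B B B B  =>  b b b b b b B B B   (applied B -> b)
  Step 15: b b b b b b B B B  =>  b b b b b b B B B B   (applied B -> B B)
  Step 16: b b b b b b B B B B  =>  b b b b b b b B B B   (applied B -> b)
  Step 17: b b b b b b b B B B  =>  b b b b b b b b B B   (applied B -> b)
  Step 18: b b b b b b b b B B  =>  b b b b b b b b b B   (applied B -> b)
  Step 19: b b b b b b b b b B  =>  b b b b b b b b b b   (applied B -> b)
Final yield: b b b b b b b b b b
Total rewrite steps: 19

19


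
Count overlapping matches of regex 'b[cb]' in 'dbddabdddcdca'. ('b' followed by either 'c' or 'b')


Pattern: b[cb] means 'b' followed by either 'c' or 'b'.
Scanning 'dbddabdddcdca' position-by-position:
  Pos 0: window 'db' -> no
  Pos 1: window 'bd' -> no
  Pos 2: window 'dd' -> no
  Pos 3: window 'da' -> no
  Pos 4: window 'ab' -> no
  Pos 5: window 'bd' -> no
  Pos 6: window 'dd' -> no
  Pos 7: window 'dd' -> no
  Pos 8: window 'dc' -> no
  Pos 9: window 'cd' -> no
  Pos 10: window 'dc' -> no
  Pos 11: window 'ca' -> no
  Pos 12: window 'a' -> no
Total matches: 0

0


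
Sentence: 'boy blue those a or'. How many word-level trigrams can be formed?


Word trigrams from [5] words:
  Trigram 1: (boy blue those)
  Trigram 2: (blue those a)
  Trigram 3: (those a or)
Total word trigrams: 5 - 2 = 3

3


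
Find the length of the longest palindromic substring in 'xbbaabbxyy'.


Scanning 'xbbaabbxyy' for palindromic substrings.
Substring at positions 0-7: 'xbbaabbx'.
Check: reverse('xbbaabbx') = 'xbbaabbx' -> palindrome confirmed.
Neighbouring characters ('-' / 'y') break symmetry, so it cannot extend further.
No longer palindromic substring exists; longest length = 8

8


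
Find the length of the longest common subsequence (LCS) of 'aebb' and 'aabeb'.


DP table for LCS of 'aebb' and 'aabeb':
       a  a  b  e  b
    0  0  0  0  0  0
  a 0  1  1  1  1  1
  e 0  1  1  1  2  2
  b 0  1  1  2  2  3
  b 0  1  1  2  2  3
LCS: 'aeb'
LCS length = 3

3


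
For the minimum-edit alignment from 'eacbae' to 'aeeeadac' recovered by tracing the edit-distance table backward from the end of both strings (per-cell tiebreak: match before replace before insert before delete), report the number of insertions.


Edit distance = 6. Backtracking from cell (6, 8) with preference match > replace > insert > delete,
then listing the resulting alignment 'eacbae' -> 'aeeeadac' left to right:
  Step 1: insert 'a' [insertion #1]
  Step 2: insert 'e' [insertion #2]
  Step 3: keep 'e'
  Step 4: replace a->e
  Step 5: replace c->a
  Step 6: replace b->d
  Step 7: keep 'a'
  Step 8: replace e->c
Total insertions: 2

2


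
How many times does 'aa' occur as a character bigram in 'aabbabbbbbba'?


Scanning 'aabbabbbbbba' for bigram 'aa':
  Position 0: 'aa' -> MATCH
  Position 1: 'ab' -> no
  Position 2: 'bb' -> no
  Position 3: 'ba' -> no
  Position 4: 'ab' -> no
  Position 5: 'bb' -> no
  Position 6: 'bb' -> no
  Position 7: 'bb' -> no
  Position 8: 'bb' -> no
  Position 9: 'bb' -> no
  Position 10: 'ba' -> no
Total matches: 1

1


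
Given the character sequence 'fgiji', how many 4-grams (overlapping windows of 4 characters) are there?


String 'fgiji' has length L = 5.
Number of overlapping n-grams = L - n + 1
Substituting: 5 - 4 + 1 = 2

2


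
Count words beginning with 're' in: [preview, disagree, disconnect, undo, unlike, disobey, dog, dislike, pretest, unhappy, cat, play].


Checking each word for prefix 're':
  'preview' -> no (count: 0)
  'disagree' -> no (count: 0)
  'disconnect' -> no (count: 0)
  'undo' -> no (count: 0)
  'unlike' -> no (count: 0)
  'disobey' -> no (count: 0)
  'dog' -> no (count: 0)
  'dislike' -> no (count: 0)
  'pretest' -> no (count: 0)
  'unhappy' -> no (count: 0)
  'cat' -> no (count: 0)
  'play' -> no (count: 0)
Total with prefix 're': 0

0


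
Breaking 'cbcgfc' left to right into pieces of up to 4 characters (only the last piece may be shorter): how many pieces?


'cbcgfc' has 6 characters.
Chunking with max size 4:
  Chunk 1: 'cbcg' (positions 0-3)
  Chunk 2: 'fc' (positions 4-5)
Total chunks: ceil(6 / 4) = 2

2


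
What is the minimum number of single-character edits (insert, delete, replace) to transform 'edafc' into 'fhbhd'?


Building DP table for s1='edafc' (len 5) and s2='fhbhd' (len 5):
       f  h  b  h  d
    0  1  2  3  4  5
  e 1  1  2  3  4  5
  d 2  2  2  3  4  4
  a 3  3  3  3  4  5
  f 4  3  4  4  4  5
  c 5  4  4  5  5  5
Edit distance = dp[5][5] = 5

5


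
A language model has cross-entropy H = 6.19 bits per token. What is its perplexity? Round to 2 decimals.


Perplexity formula: PP = 2^H
H = 6.19
PP = 2^6.19
Decompose: 2^6.19 = 2^6 * 2^0.19
2^6 = 64, 2^0.19 ~ 1.1407637
PP ~ 64 * 1.1407637 = 73.0088768
Rounded to 2 decimals: 73.01

73.01


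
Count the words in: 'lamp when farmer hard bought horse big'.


Counting words by splitting on spaces:
  Word 1: 'lamp'
  Word 2: 'when'
  Word 3: 'farmer'
  Word 4: 'hard'
  Word 5: 'bought'
  Word 6: 'horse'
  Word 7: 'big'
Total words: 7

7


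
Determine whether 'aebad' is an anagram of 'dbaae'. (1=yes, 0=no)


Sort characters of 'aebad': 'aabde'
Sort characters of 'dbaae': 'aabde'
Sorted forms match -> they ARE anagrams
Result: 1

1


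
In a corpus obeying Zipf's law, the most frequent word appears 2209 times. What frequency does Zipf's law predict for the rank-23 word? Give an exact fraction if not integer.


Zipf's law: freq(rank) = f1 / rank
f1 = 2209, rank = 23
freq = 2209 / 23
GCD(2209, 23) = 1
Simplified: 2209/23

2209/23


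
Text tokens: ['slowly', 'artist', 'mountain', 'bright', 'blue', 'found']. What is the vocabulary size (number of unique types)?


Listing all tokens and tracking unique types:
  Token 1: 'slowly' -> NEW (unique so far: 1)
  Token 2: 'artist' -> NEW (unique so far: 2)
  Token 3: 'mountain' -> NEW (unique so far: 3)
  Token 4: 'bright' -> NEW (unique so far: 4)
  Token 5: 'blue' -> NEW (unique so far: 5)
  Token 6: 'found' -> NEW (unique so far: 6)
Unique types: ('artist', 'blue', 'bright', 'found', 'mountain', 'slowly')
Vocabulary size: 6

6


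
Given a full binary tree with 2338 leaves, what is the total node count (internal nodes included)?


Leaf nodes (terminals): 2338
Internal nodes = n - 1 = 2338 - 1 = 2337
Total = leaves + internal = 2338 + 2337 = 4675

4675


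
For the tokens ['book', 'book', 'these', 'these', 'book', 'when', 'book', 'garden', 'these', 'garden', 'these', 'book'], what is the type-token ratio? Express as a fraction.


Tokens: 12
Unique types: ('book', 'garden', 'these', 'when') = 4
TTR = 4/12
Simplify: divide both by 4 -> 1/3
TTR = 1/3

1/3


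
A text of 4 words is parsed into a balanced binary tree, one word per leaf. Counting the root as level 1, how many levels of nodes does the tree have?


In a balanced binary tree with n leaves the deepest leaf is ceil(log2(n)) edges below the root,
so counting node levels inclusive of root and leaves gives ceil(log2(n)) + 1 levels.
log2(4) = 2.0000
ceil(2.0000) = 2
levels = 2 + 1 = 3

3


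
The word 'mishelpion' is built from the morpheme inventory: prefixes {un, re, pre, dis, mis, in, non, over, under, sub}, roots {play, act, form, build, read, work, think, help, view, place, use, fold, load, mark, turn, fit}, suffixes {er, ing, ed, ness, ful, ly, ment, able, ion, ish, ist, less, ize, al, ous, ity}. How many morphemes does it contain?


Segmenting 'mishelpion' against the inventory:
  'mis' -> prefix (morpheme 1)
  'help' -> root (morpheme 2)
  'ion' -> suffix (morpheme 3)
Total morphemes: 3

3


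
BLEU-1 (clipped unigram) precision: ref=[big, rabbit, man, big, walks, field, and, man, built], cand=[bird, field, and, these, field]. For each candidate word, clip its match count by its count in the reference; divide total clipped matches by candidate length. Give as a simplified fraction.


Reference word counts: {'and': 1, 'big': 2, 'built': 1, 'field': 1, 'man': 2, 'rabbit': 1, 'walks': 1}
Checking each candidate word (with clipping):
  'bird' -> not in reference -> no match (matches: 0)
  'field' -> in reference (ref count 1, used 1/1) -> match (matches: 1)
  'and' -> in reference (ref count 1, used 1/1) -> match (matches: 2)
  'these' -> not in reference -> no match (matches: 2)
  'field' -> ref count 1 already used up (1/1) -> clipped, no match (matches: 2)
Clipped matches: 2, Candidate length: 5
Precision = 2/5

2/5


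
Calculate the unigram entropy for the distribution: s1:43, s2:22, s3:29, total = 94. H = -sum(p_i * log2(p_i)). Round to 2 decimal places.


Computing entropy H = -sum(p_i * log2(p_i)):
  s1: p = 43/94 = 0.4574, -p*log2(p) = 0.5161
  s2: p = 22/94 = 0.2340, -p*log2(p) = 0.4904
  s3: p = 29/94 = 0.3085, -p*log2(p) = 0.5234
H = sum of terms = 1.5299
Rounded to 2 decimals: 1.53

1.53


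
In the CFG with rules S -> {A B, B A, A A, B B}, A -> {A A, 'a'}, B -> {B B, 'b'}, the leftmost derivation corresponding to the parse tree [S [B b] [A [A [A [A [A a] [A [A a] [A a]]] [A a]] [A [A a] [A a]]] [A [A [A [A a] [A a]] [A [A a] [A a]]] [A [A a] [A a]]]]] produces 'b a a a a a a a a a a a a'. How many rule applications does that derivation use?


Every bracketed nonterminal node [X ...] in the tree is produced by exactly one rule application.
Reading the tree off as a leftmost derivation:
  Step 1: S  =>  B A   (applied S -> B A)
  Step 2: B A  =>  b A   (applied B -> b)
  Step 3: b A  =>  b A A   (applied A -> A A)
  Step 4: b A A  =>  b A A A   (applied A -> A A)
  Step 5: b A A A  =>  b A A A A   (applied A -> A A)
  Step 6: b A A A A  =>  b A A A A A   (applied A -> A A)
  Step 7: b A A A A A  =>  b a A A A A   (applied A -> a)
  Step 8: b a A A A A  =>  b a A A A A A   (applied A -> A A)
  Step 9: b a A A A A A  =>  b a a A A A A   (applied A -> a)
  Step 10: b a a A A A A  =>  b a a a A A A   (applied A -> a)
  Step 11: b a a a A A A  =>  b a a a a A A   (applied A -> a)
  Step 12: b a a a a A A  =>  b a a a a A A A   (applied A -> A A)
  Step 13: b a a a a A A A  =>  b a a a a a A A   (applied A -> a)
  Step 14: b a a a a a A A  =>  b a a a a a a A   (applied A -> a)
  Step 15: b a a a a a a A  =>  b a a a a a a A A   (applied A -> A A)
  Step 16: b a a a a a a A A  =>  b a a a a a a A A A   (applied A -> A A)
  Step 17: b a a a a a a A A A  =>  b a a a a a a A A A A   (applied A -> A A)
  Step 18: b a a a a a a A A A A  =>  b a a a a a a a A A A   (applied A -> a)
  Step 19: b a a a a a a a A A A  =>  b a a a a a a a a A A   (applied A -> a)
  Step 20: b a a a a a a a a A A  =>  b a a a a a a a a A A A   (applied A -> A A)
  Step 21: b a a a a a a a a A A A  =>  b a a a a a a a a a A A   (applied A -> a)
  Step 22: b a a a a a a a a a A A  =>  b a a a a a a a a a a A   (applied A -> a)
  Step 23: b a a a a a a a a a a A  =>  b a a a a a a a a a a A A   (applied A -> A A)
  Step 24: b a a a a a a a a a a A A  =>  b a a a a a a a a a a a A   (applied A -> a)
  Step 25: b a a a a a a a a a a a A  =>  b a a a a a a a a a a a a   (applied A -> a)
Final yield: b a a a a a a a a a a a a
Total rewrite steps: 25

25


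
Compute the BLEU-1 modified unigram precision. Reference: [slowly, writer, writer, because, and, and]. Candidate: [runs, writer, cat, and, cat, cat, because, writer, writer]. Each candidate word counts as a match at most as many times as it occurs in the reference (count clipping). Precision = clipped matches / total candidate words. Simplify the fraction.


Reference word counts: {'and': 2, 'because': 1, 'slowly': 1, 'writer': 2}
Checking each candidate word (with clipping):
  'runs' -> not in reference -> no match (matches: 0)
  'writer' -> in reference (ref count 2, used 1/2) -> match (matches: 1)
  'cat' -> not in reference -> no match (matches: 1)
  'and' -> in reference (ref count 2, used 1/2) -> match (matches: 2)
  'cat' -> not in reference -> no match (matches: 2)
  'cat' -> not in reference -> no match (matches: 2)
  'because' -> in reference (ref count 1, used 1/1) -> match (matches: 3)
  'writer' -> in reference (ref count 2, used 2/2) -> match (matches: 4)
  'writer' -> ref count 2 already used up (2/2) -> clipped, no match (matches: 4)
Clipped matches: 4, Candidate length: 9
Precision = 4/9

4/9


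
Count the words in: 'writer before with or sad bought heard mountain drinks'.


Counting words by splitting on spaces:
  Word 1: 'writer'
  Word 2: 'before'
  Word 3: 'with'
  Word 4: 'or'
  Word 5: 'sad'
  Word 6: 'bought'
  Word 7: 'heard'
  Word 8: 'mountain'
  Word 9: 'drinks'
Total words: 9

9


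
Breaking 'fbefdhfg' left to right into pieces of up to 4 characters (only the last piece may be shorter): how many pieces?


'fbefdhfg' has 8 characters.
Chunking with max size 4:
  Chunk 1: 'fbef' (positions 0-3)
  Chunk 2: 'dhfg' (positions 4-7)
Total chunks: ceil(8 / 4) = 2

2


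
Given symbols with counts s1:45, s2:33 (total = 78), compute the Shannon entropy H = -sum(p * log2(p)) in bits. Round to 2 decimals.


Computing entropy H = -sum(p_i * log2(p_i)):
  s1: p = 45/78 = 0.5769, -p*log2(p) = 0.4578
  s2: p = 33/78 = 0.4231, -p*log2(p) = 0.5250
H = sum of terms = 0.9828
Rounded to 2 decimals: 0.98

0.98


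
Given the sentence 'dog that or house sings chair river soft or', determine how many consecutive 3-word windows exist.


Word trigrams from [9] words:
  Trigram 1: (dog that or)
  Trigram 2: (that or house)
  Trigram 3: (or house sings)
  Trigram 4: (house sings chair)
  Trigram 5: (sings chair river)
  Trigram 6: (chair river soft)
  Trigram 7: (river soft or)
Total word trigrams: 9 - 2 = 7

7


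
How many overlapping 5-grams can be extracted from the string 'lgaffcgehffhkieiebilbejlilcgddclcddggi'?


String 'lgaffcgehffhkieiebilbejlilcgddclcddggi' has length L = 38.
Number of overlapping n-grams = L - n + 1
Substituting: 38 - 5 + 1 = 34

34


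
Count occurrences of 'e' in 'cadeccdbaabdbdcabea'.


Scanning 'cadeccdbaabdbdcabea' for 'e':
  Position 3: 'e' -> MATCH (count: 1)
  Position 17: 'e' -> MATCH (count: 2)
Total occurrences of 'e': 2

2


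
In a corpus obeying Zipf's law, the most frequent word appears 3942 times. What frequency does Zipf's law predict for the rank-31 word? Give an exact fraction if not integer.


Zipf's law: freq(rank) = f1 / rank
f1 = 3942, rank = 31
freq = 3942 / 31
GCD(3942, 31) = 1
Simplified: 3942/31

3942/31


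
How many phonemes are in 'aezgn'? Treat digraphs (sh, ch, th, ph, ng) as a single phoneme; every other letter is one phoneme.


Parsing 'aezgn' greedily, digraphs first:
  'a' -> vowel phoneme (phonemes so far: 1)
  'e' -> vowel phoneme (phonemes so far: 2)
  'z' -> consonant phoneme (phonemes so far: 3)
  'g' -> consonant phoneme (phonemes so far: 4)
  'n' -> consonant phoneme (phonemes so far: 5)
Total phonemes: 5

5


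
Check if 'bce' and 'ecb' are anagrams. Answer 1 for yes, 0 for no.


Sort characters of 'bce': 'bce'
Sort characters of 'ecb': 'bce'
Sorted forms match -> they ARE anagrams
Result: 1

1


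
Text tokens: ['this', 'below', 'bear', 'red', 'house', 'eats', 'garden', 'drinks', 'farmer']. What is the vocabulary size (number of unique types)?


Listing all tokens and tracking unique types:
  Token 1: 'this' -> NEW (unique so far: 1)
  Token 2: 'below' -> NEW (unique so far: 2)
  Token 3: 'bear' -> NEW (unique so far: 3)
  Token 4: 'red' -> NEW (unique so far: 4)
  Token 5: 'house' -> NEW (unique so far: 5)
  Token 6: 'eats' -> NEW (unique so far: 6)
  Token 7: 'garden' -> NEW (unique so far: 7)
  Token 8: 'drinks' -> NEW (unique so far: 8)
  Token 9: 'farmer' -> NEW (unique so far: 9)
Unique types: ('bear', 'below', 'drinks', 'eats', 'farmer', 'garden', 'house', 'red', 'this')
Vocabulary size: 9

9


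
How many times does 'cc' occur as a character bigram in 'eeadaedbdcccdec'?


Scanning 'eeadaedbdcccdec' for bigram 'cc':
  Position 0: 'ee' -> no
  Position 1: 'ea' -> no
  Position 2: 'ad' -> no
  Position 3: 'da' -> no
  Position 4: 'ae' -> no
  Position 5: 'ed' -> no
  Position 6: 'db' -> no
  Position 7: 'bd' -> no
  Position 8: 'dc' -> no
  Position 9: 'cc' -> MATCH
  Position 10: 'cc' -> MATCH
  Position 11: 'cd' -> no
  Position 12: 'de' -> no
  Position 13: 'ec' -> no
Total matches: 2

2


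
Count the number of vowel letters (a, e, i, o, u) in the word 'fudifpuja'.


Scanning each character of 'fudifpuja':
  Position 1: 'f' -> consonant (running count: 0)
  Position 2: 'u' -> vowel (running count: 1)
  Position 3: 'd' -> consonant (running count: 1)
  Position 4: 'i' -> vowel (running count: 2)
  Position 5: 'f' -> consonant (running count: 2)
  Position 6: 'p' -> consonant (running count: 2)
  Position 7: 'u' -> vowel (running count: 3)
  Position 8: 'j' -> consonant (running count: 3)
  Position 9: 'a' -> vowel (running count: 4)
Total vowels: 4

4


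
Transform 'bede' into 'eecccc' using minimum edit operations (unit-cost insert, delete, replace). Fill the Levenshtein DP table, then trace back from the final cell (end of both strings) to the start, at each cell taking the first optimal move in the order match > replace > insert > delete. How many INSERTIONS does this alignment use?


Edit distance = 5. Backtracking from cell (4, 6) with preference match > replace > insert > delete,
then listing the resulting alignment 'bede' -> 'eecccc' left to right:
  Step 1: replace b->e
  Step 2: keep 'e'
  Step 3: insert 'c' [insertion #1]
  Step 4: insert 'c' [insertion #2]
  Step 5: replace d->c
  Step 6: replace e->c
Total insertions: 2

2


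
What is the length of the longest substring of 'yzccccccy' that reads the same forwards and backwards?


Scanning 'yzccccccy' for palindromic substrings.
Substring at positions 2-7: 'cccccc'.
Check: reverse('cccccc') = 'cccccc' -> palindrome confirmed.
Neighbouring characters ('z' / 'y') break symmetry, so it cannot extend further.
No longer palindromic substring exists; longest length = 6

6


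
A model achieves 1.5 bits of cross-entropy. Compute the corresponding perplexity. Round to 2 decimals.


Perplexity formula: PP = 2^H
H = 1.5
PP = 2^1.5
Decompose: 2^1.5 = 2^1 * 2^0.5 = 2^1 * sqrt(2)
2^1 = 2, sqrt(2) ~ 1.4142136
PP ~ 2 * 1.4142136 = 2.8284272
Rounded to 2 decimals: 2.83

2.83


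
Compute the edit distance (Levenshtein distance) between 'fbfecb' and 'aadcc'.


Building DP table for s1='fbfecb' (len 6) and s2='aadcc' (len 5):
       a  a  d  c  c
    0  1  2  3  4  5
  f 1  1  2  3  4  5
  b 2  2  2  3  4  5
  f 3  3  3  3  4  5
  e 4  4  4  4  4  5
  c 5  5  5  5  4  4
  b 6  6  6  6  5  5
Edit distance = dp[6][5] = 5

5


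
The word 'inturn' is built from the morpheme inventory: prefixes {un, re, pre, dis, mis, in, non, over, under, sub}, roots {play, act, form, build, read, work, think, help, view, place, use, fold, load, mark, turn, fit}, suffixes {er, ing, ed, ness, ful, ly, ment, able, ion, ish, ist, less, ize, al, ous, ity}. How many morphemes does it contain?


Segmenting 'inturn' against the inventory:
  'in' -> prefix (morpheme 1)
  'turn' -> root (morpheme 2)
Total morphemes: 2

2


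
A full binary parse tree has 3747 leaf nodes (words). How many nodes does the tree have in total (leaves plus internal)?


Leaf nodes (terminals): 3747
Internal nodes = n - 1 = 3747 - 1 = 3746
Total = leaves + internal = 3747 + 3746 = 7493

7493


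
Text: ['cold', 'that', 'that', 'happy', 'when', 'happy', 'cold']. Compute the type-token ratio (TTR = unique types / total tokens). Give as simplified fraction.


Tokens: 7
Unique types: ('cold', 'happy', 'that', 'when') = 4
TTR = 4/7
Already in lowest terms.

4/7


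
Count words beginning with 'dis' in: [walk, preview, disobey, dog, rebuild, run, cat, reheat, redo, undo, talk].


Checking each word for prefix 'dis':
  'walk' -> no (count: 0)
  'preview' -> no (count: 0)
  'disobey' -> YES, starts with 'dis' (count: 1)
  'dog' -> no (count: 1)
  'rebuild' -> no (count: 1)
  'run' -> no (count: 1)
  'cat' -> no (count: 1)
  'reheat' -> no (count: 1)
  'redo' -> no (count: 1)
  'undo' -> no (count: 1)
  'talk' -> no (count: 1)
Total with prefix 'dis': 1

1


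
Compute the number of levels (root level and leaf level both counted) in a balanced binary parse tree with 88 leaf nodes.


In a balanced binary tree with n leaves the deepest leaf is ceil(log2(n)) edges below the root,
so counting node levels inclusive of root and leaves gives ceil(log2(n)) + 1 levels.
log2(88) = 6.4594
ceil(6.4594) = 7
levels = 7 + 1 = 8

8


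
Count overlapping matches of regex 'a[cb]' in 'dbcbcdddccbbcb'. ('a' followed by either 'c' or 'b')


Pattern: a[cb] means 'a' followed by either 'c' or 'b'.
Scanning 'dbcbcdddccbbcb' position-by-position:
  Pos 0: window 'db' -> no
  Pos 1: window 'bc' -> no
  Pos 2: window 'cb' -> no
  Pos 3: window 'bc' -> no
  Pos 4: window 'cd' -> no
  Pos 5: window 'dd' -> no
  Pos 6: window 'dd' -> no
  Pos 7: window 'dc' -> no
  Pos 8: window 'cc' -> no
  Pos 9: window 'cb' -> no
  Pos 10: window 'bb' -> no
  Pos 11: window 'bc' -> no
  Pos 12: window 'cb' -> no
  Pos 13: window 'b' -> no
Total matches: 0

0


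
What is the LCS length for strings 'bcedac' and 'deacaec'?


DP table for LCS of 'bcedac' and 'deacaec':
       d  e  a  c  a  e  c
    0  0  0  0  0  0  0  0
  b 0  0  0  0  0  0  0  0
  c 0  0  0  0  1  1  1  1
  e 0  0  1  1  1  1  2  2
  d 0  1  1  1  1  1  2  2
  a 0  1  1  2  2  2  2  2
  c 0  1  1  2  3  3  3  3
LCS: 'cec'
LCS length = 3

3


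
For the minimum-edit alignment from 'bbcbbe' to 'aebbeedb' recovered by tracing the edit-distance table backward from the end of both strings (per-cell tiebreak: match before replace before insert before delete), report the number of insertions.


Edit distance = 6. Backtracking from cell (6, 8) with preference match > replace > insert > delete,
then listing the resulting alignment 'bbcbbe' -> 'aebbeedb' left to right:
  Step 1: insert 'a' [insertion #1]
  Step 2: insert 'e' [insertion #2]
  Step 3: keep 'b'
  Step 4: keep 'b'
  Step 5: replace c->e
  Step 6: replace b->e
  Step 7: replace b->d
  Step 8: replace e->b
Total insertions: 2

2


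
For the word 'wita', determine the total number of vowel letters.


Scanning each character of 'wita':
  Position 1: 'w' -> consonant (running count: 0)
  Position 2: 'i' -> vowel (running count: 1)
  Position 3: 't' -> consonant (running count: 1)
  Position 4: 'a' -> vowel (running count: 2)
Total vowels: 2

2


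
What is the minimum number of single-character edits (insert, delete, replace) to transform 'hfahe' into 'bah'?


Building DP table for s1='hfahe' (len 5) and s2='bah' (len 3):
       b  a  h
    0  1  2  3
  h 1  1  2  2
  f 2  2  2  3
  a 3  3  2  3
  h 4  4  3  2
  e 5  5  4  3
Edit distance = dp[5][3] = 3

3


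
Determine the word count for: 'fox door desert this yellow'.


Counting words by splitting on spaces:
  Word 1: 'fox'
  Word 2: 'door'
  Word 3: 'desert'
  Word 4: 'this'
  Word 5: 'yellow'
Total words: 5

5


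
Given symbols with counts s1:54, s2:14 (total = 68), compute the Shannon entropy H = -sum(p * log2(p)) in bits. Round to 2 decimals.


Computing entropy H = -sum(p_i * log2(p_i)):
  s1: p = 54/68 = 0.7941, -p*log2(p) = 0.2641
  s2: p = 14/68 = 0.2059, -p*log2(p) = 0.4694
H = sum of terms = 0.7335
Rounded to 2 decimals: 0.73

0.73


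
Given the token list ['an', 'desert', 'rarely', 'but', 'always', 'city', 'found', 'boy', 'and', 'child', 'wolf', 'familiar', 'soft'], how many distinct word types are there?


Listing all tokens and tracking unique types:
  Token 1: 'an' -> NEW (unique so far: 1)
  Token 2: 'desert' -> NEW (unique so far: 2)
  Token 3: 'rarely' -> NEW (unique so far: 3)
  Token 4: 'but' -> NEW (unique so far: 4)
  Token 5: 'always' -> NEW (unique so far: 5)
  Token 6: 'city' -> NEW (unique so far: 6)
  Token 7: 'found' -> NEW (unique so far: 7)
  Token 8: 'boy' -> NEW (unique so far: 8)
  Token 9: 'and' -> NEW (unique so far: 9)
  Token 10: 'child' -> NEW (unique so far: 10)
  Token 11: 'wolf' -> NEW (unique so far: 11)
  Token 12: 'familiar' -> NEW (unique so far: 12)
  Token 13: 'soft' -> NEW (unique so far: 13)
Unique types: ('always', 'an', 'and', 'boy', 'but', 'child', 'city', 'desert', 'familiar', 'found', 'rarely', 'soft', 'wolf')
Vocabulary size: 13

13


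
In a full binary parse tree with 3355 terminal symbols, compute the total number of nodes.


Leaf nodes (terminals): 3355
Internal nodes = n - 1 = 3355 - 1 = 3354
Total = leaves + internal = 3355 + 3354 = 6709

6709


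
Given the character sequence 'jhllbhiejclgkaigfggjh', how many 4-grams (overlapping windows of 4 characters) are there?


String 'jhllbhiejclgkaigfggjh' has length L = 21.
Number of overlapping n-grams = L - n + 1
Substituting: 21 - 4 + 1 = 18

18


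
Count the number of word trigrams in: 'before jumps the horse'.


Word trigrams from [4] words:
  Trigram 1: (before jumps the)
  Trigram 2: (jumps the horse)
Total word trigrams: 4 - 2 = 2

2


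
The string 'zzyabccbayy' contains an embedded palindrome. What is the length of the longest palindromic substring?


Scanning 'zzyabccbayy' for palindromic substrings.
Substring at positions 2-9: 'yabccbay'.
Check: reverse('yabccbay') = 'yabccbay' -> palindrome confirmed.
Neighbouring characters ('z' / 'y') break symmetry, so it cannot extend further.
No longer palindromic substring exists; longest length = 8

8


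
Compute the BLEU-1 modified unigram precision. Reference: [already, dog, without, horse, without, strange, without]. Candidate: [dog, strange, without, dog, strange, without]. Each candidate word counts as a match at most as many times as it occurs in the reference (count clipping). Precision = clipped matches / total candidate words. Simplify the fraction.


Reference word counts: {'already': 1, 'dog': 1, 'horse': 1, 'strange': 1, 'without': 3}
Checking each candidate word (with clipping):
  'dog' -> in reference (ref count 1, used 1/1) -> match (matches: 1)
  'strange' -> in reference (ref count 1, used 1/1) -> match (matches: 2)
  'without' -> in reference (ref count 3, used 1/3) -> match (matches: 3)
  'dog' -> ref count 1 already used up (1/1) -> clipped, no match (matches: 3)
  'strange' -> ref count 1 already used up (1/1) -> clipped, no match (matches: 3)
  'without' -> in reference (ref count 3, used 2/3) -> match (matches: 4)
Clipped matches: 4, Candidate length: 6
Precision = 4/6 = 2/3

2/3
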